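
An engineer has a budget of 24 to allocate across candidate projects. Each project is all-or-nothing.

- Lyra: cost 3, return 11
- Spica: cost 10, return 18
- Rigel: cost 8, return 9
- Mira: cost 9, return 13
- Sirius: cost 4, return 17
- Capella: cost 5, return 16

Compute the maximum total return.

62

This is an integer program with binary decision variables.
Allowing fractional choices, the relaxed optimum would be about 64.9, but projects are indivisible.
Lyra + Rigel + Sirius + Capella: cost 3 + 8 + 4 + 5 = 20 ≤ 24, return 11 + 9 + 17 + 16 = 53.
Lyra + Mira + Sirius + Capella: cost 3 + 9 + 4 + 5 = 21 ≤ 24, return 11 + 13 + 17 + 16 = 57.
Lyra + Spica + Sirius + Capella: cost 3 + 10 + 4 + 5 = 22 ≤ 24, return 11 + 18 + 17 + 16 = 62.
Best is Lyra, Spica, Sirius, and Capella with total return 62.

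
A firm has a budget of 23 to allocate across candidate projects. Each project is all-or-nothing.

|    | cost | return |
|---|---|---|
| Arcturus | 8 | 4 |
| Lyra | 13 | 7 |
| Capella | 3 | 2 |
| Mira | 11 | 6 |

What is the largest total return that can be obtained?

This is a 0-1 knapsack instance.
Allowing fractional choices, the relaxed optimum would be about 12.8, but projects are indivisible.
Arcturus + Mira: cost 8 + 11 = 19 ≤ 23, return 4 + 6 = 10.
Arcturus + Lyra: cost 8 + 13 = 21 ≤ 23, return 4 + 7 = 11.
Arcturus + Capella + Mira: cost 8 + 3 + 11 = 22 ≤ 23, return 4 + 2 + 6 = 12.
Best is Arcturus, Capella, and Mira with total return 12.

12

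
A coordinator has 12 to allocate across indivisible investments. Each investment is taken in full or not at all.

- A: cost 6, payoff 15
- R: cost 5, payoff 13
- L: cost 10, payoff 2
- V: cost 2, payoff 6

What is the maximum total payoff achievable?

28

Take A and R: cost 6 + 5 = 11 ≤ 12, payoff 15 + 13 = 28.
No other feasible combination does better.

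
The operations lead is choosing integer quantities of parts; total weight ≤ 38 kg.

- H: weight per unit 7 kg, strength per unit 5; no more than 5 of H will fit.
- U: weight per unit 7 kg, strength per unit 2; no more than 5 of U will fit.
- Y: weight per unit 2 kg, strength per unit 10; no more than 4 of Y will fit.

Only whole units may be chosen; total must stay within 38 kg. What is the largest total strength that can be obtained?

Take 4×H and 4×Y: weight 36 ≤ 38, strength 4·5 + 4·10 = 60.
Y has the best ratio (10/2) and is taken to its limit of 4; remaining capacity is filled optimally with the others.

60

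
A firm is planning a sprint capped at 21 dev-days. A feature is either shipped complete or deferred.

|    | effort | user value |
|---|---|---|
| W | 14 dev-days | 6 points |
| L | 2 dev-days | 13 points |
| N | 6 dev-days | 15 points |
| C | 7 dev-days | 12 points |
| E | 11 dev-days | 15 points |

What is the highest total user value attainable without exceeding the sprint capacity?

43

This is a 0-1 knapsack instance.
L + C + E: effort 2 + 7 + 11 = 20 ≤ 21, user value 13 + 12 + 15 = 40.
L + N + E: effort 2 + 6 + 11 = 19 ≤ 21, user value 13 + 15 + 15 = 43.
L + N + C: effort 2 + 6 + 7 = 15 ≤ 21, user value 13 + 15 + 12 = 40.
Best is L, N, and E with total user value 43.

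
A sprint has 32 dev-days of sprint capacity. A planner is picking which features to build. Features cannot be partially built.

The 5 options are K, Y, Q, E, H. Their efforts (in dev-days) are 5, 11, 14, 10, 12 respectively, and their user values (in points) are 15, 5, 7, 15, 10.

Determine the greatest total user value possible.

K + Y + E: effort 5 + 11 + 10 = 26 ≤ 32, user value 15 + 5 + 15 = 35.
K + Q + E: effort 5 + 14 + 10 = 29 ≤ 32, user value 15 + 7 + 15 = 37.
K + E + H: effort 5 + 10 + 12 = 27 ≤ 32, user value 15 + 15 + 10 = 40.
Best is K, E, and H with total user value 40.

40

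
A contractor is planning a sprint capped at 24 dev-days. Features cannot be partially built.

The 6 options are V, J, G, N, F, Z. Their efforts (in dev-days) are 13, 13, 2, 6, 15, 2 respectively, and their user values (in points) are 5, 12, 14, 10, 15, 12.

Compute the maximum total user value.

This is an integer program with binary decision variables.
Allowing fractional choices, the relaxed optimum would be about 50.0, but features are indivisible.
G + F + Z: effort 2 + 15 + 2 = 19 ≤ 24, user value 14 + 15 + 12 = 41.
J + G + N + Z: effort 13 + 2 + 6 + 2 = 23 ≤ 24, user value 12 + 14 + 10 + 12 = 48.
Best is J, G, N, and Z with total user value 48.

48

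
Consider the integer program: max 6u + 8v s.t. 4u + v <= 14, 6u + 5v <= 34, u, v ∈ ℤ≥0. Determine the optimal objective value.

48

Relaxing integrality, the LP optimum is 54.40 at (u,v) = (0, 6.8), which is not an integer point.
(u,v)=(0,6): 4·0+1·6=6≤14, 6·0+5·6=30≤34, objective 48.
(u,v)=(1,5): 4·1+1·5=9≤14, 6·1+5·5=31≤34, objective 46.
(u,v)=(0,5): 4·0+1·5=5≤14, 6·0+5·5=25≤34, objective 40.
Maximum is 48 at (u,v)=(0,6).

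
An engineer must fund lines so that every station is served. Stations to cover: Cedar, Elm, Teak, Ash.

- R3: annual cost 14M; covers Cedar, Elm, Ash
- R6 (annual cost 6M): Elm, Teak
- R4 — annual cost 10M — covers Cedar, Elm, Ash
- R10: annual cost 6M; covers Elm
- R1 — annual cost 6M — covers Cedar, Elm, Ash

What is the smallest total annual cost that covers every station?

Choose R6 and R1: together they cover Cedar, Elm, Teak, Ash — every station.
Total annual cost: 6 + 6 = 12.
No cover costs less than 12.

12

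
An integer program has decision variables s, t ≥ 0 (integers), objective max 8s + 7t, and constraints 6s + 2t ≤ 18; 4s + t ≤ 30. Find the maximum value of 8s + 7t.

(s,t)=(0,9): 6·0+2·9=18≤18, 4·0+1·9=9≤30, objective 63.
(s,t)=(0,8): 6·0+2·8=16≤18, 4·0+1·8=8≤30, objective 56.
The best lattice point is (0,9), giving 63.

63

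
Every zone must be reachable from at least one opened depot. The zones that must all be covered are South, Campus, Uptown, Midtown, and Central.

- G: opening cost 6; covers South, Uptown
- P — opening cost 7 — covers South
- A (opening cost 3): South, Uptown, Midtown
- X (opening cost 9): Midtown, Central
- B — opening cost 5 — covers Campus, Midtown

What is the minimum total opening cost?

17

Choose A, X, and B: together they cover South, Campus, Uptown, Midtown, Central — every zone.
Total opening cost: 3 + 9 + 5 = 17.
No cover costs less than 17.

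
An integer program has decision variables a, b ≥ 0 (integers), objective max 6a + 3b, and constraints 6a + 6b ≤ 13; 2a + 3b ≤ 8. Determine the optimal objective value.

Relaxing integrality, the LP optimum is 13.00 at (a,b) = (2.17, 0), which is not an integer point.
(a,b)=(2,0): 6·2+6·0=12≤13, 2·2+3·0=4≤8, objective 12.
(a,b)=(1,1): 6·1+6·1=12≤13, 2·1+3·1=5≤8, objective 9.
(a,b)=(1,0): 6·1+6·0=6≤13, 2·1+3·0=2≤8, objective 6.
The best lattice point is (2,0), giving 12.

12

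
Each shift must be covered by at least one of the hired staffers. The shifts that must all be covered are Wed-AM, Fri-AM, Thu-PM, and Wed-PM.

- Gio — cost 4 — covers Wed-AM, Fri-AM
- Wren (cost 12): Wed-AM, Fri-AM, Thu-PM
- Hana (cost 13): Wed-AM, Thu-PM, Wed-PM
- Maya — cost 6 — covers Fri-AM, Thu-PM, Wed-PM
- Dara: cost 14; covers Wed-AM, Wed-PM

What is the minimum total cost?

10

Choose Gio and Maya: together they cover Wed-AM, Fri-AM, Thu-PM, Wed-PM — every shift.
Total cost: 4 + 6 = 10.
No cover costs less than 10.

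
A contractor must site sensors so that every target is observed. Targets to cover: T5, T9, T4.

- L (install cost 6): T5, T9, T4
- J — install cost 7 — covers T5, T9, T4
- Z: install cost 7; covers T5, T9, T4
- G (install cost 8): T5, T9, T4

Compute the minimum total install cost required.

6

L alone covers T5, T9, T4 — every target.
Total install cost: 6.
No cover costs less than 6.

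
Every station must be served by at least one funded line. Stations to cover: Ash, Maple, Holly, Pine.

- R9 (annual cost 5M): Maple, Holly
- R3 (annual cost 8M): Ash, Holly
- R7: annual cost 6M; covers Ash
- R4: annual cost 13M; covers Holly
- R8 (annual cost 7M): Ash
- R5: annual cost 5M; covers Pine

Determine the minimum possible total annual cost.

Choose R9, R7, and R5: together they cover Ash, Maple, Holly, Pine — every station.
Total annual cost: 5 + 6 + 5 = 16.
No cover costs less than 16.

16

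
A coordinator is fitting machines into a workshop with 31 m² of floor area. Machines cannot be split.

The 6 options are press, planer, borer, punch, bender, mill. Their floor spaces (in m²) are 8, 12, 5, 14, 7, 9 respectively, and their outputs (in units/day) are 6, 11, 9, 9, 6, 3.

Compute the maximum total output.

29

Allowing fractional choices, the relaxed optimum would be about 31.2, but machines are indivisible.
planer + borer + punch: floor space 12 + 5 + 14 = 31 ≤ 31, output 11 + 9 + 9 = 29.
press + planer + borer: floor space 8 + 12 + 5 = 25 ≤ 31, output 6 + 11 + 9 = 26.
planer + borer + bender: floor space 12 + 5 + 7 = 24 ≤ 31, output 11 + 9 + 6 = 26.
Best is planer, borer, and punch with total output 29.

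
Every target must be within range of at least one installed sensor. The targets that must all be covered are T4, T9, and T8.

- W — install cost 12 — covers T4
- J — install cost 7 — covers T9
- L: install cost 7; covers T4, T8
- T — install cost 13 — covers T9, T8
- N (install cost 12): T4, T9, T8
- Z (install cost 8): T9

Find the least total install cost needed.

The greedy cost-per-new-target heuristic would pick L and J for 14, but a cheaper cover exists.
N alone covers T4, T9, T8 — every target.
Total install cost: 12.
No cover costs less than 12.

12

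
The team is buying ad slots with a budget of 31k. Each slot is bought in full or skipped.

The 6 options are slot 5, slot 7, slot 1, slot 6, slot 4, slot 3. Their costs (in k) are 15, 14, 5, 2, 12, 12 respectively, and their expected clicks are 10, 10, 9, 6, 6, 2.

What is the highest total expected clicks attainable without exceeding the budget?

26

Take slot 5, slot 7, and slot 6: cost 15 + 14 + 2 = 31 ≤ 31, expected clicks 10 + 10 + 6 = 26.
No other feasible combination does better.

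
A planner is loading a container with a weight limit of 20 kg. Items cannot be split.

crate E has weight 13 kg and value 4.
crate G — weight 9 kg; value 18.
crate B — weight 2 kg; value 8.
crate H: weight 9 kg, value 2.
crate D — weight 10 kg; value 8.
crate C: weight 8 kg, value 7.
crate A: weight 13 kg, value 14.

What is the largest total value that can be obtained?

Allowing fractional choices, the relaxed optimum would be about 35.7, but items are indivisible.
crate G + crate B: weight 9 + 2 = 11 ≤ 20, value 18 + 8 = 26.
crate G + crate B + crate H: weight 9 + 2 + 9 = 20 ≤ 20, value 18 + 8 + 2 = 28.
crate G + crate B + crate C: weight 9 + 2 + 8 = 19 ≤ 20, value 18 + 8 + 7 = 33.
Best is crate G, crate B, and crate C with total value 33.

33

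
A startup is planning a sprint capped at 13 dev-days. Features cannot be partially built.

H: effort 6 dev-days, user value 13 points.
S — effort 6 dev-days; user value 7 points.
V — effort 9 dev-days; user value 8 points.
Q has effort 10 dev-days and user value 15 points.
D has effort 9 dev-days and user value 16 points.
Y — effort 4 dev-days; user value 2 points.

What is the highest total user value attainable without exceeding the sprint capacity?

Allowing fractional choices, the relaxed optimum would be about 25.4, but features are indivisible.
D + Y: effort 9 + 4 = 13 ≤ 13, user value 16 + 2 = 18.
H + S: effort 6 + 6 = 12 ≤ 13, user value 13 + 7 = 20.
Best is H and S with total user value 20.

20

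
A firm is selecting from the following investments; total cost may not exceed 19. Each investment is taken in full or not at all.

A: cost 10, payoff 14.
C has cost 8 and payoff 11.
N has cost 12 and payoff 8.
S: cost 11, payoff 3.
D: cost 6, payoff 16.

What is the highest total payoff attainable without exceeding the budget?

Allowing fractional choices, the relaxed optimum would be about 34.1, but investments are indivisible.
A + D: cost 10 + 6 = 16 ≤ 19, payoff 14 + 16 = 30.
C + D: cost 8 + 6 = 14 ≤ 19, payoff 11 + 16 = 27.
A + C: cost 10 + 8 = 18 ≤ 19, payoff 14 + 11 = 25.
Best is A and D with total payoff 30.

30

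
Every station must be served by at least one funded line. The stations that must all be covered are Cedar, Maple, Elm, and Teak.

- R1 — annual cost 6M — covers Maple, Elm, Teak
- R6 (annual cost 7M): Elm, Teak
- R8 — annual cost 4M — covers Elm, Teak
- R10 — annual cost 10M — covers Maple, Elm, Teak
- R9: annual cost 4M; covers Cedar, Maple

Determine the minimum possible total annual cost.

The greedy cost-per-new-station heuristic would pick R1 and R9 for 10, but a cheaper cover exists.
Choose R8 and R9: together they cover Cedar, Maple, Elm, Teak — every station.
Total annual cost: 4 + 4 = 8.
No cover costs less than 8.

8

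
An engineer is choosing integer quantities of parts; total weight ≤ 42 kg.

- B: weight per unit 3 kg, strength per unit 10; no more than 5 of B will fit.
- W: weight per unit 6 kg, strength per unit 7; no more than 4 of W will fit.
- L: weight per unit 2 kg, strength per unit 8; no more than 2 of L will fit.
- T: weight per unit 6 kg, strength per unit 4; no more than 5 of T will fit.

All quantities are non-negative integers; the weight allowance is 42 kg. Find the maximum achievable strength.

L has the best ratio (8/2); taking only L gives at most 2×8 = 16 (stopped by the supply cap of 2).
Mixing does better — 5×B, 3×W, and 2×L: weight 37 ≤ 42, strength 5·10 + 3·7 + 2·8 = 87.

87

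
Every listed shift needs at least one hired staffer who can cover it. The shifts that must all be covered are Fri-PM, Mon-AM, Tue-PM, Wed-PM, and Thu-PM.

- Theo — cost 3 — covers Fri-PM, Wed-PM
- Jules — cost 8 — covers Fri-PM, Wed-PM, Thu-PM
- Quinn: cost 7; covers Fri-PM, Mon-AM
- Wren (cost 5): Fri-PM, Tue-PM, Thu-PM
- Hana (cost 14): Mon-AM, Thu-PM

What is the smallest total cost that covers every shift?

15

Choose Theo, Quinn, and Wren: together they cover Fri-PM, Mon-AM, Tue-PM, Wed-PM, Thu-PM — every shift.
Total cost: 3 + 7 + 5 = 15.
No cover costs less than 15.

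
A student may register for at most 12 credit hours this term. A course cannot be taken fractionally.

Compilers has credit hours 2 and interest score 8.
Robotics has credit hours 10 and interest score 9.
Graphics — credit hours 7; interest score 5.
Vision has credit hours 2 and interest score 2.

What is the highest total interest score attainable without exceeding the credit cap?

This is a 0-1 knapsack instance.
Take Compilers and Robotics: credit hours 2 + 10 = 12 ≤ 12, interest score 8 + 9 = 17.
No other feasible combination does better.

17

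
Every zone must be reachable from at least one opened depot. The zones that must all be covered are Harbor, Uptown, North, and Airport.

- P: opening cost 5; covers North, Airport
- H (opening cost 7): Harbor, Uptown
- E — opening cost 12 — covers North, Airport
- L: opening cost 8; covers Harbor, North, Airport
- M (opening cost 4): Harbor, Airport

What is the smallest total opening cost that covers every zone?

The greedy cost-per-new-zone heuristic would pick M, P, and H for 16, but a cheaper cover exists.
Choose P and H: together they cover Harbor, Uptown, North, Airport — every zone.
Total opening cost: 5 + 7 = 12.
No cover costs less than 12.

12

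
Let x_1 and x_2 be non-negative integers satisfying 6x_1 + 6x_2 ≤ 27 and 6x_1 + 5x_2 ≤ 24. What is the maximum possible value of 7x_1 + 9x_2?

36

(x_1,x_2)=(0,4): 6·0+6·4=24≤27, 6·0+5·4=20≤24, objective 36.
(x_1,x_2)=(1,3): 6·1+6·3=24≤27, 6·1+5·3=21≤24, objective 34.
(x_1,x_2)=(0,3): 6·0+6·3=18≤27, 6·0+5·3=15≤24, objective 27.
Maximum is 36 at (x_1,x_2)=(0,4).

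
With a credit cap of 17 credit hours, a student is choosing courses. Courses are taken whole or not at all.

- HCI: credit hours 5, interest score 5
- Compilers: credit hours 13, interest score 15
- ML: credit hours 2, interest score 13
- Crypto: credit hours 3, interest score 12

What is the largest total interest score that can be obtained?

30

Take HCI, ML, and Crypto: credit hours 5 + 2 + 3 = 10 ≤ 17, interest score 5 + 13 + 12 = 30.
No other feasible combination does better.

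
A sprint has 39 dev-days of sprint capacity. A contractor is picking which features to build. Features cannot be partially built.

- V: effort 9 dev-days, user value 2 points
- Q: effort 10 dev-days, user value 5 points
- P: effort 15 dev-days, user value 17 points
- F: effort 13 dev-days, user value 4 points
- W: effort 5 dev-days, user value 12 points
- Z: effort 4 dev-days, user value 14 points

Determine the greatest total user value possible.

48

Allowing fractional choices, the relaxed optimum would be about 49.5, but features are indivisible.
P + F + W + Z: effort 15 + 13 + 5 + 4 = 37 ≤ 39, user value 17 + 4 + 12 + 14 = 47.
Q + P + W + Z: effort 10 + 15 + 5 + 4 = 34 ≤ 39, user value 5 + 17 + 12 + 14 = 48.
V + P + W + Z: effort 9 + 15 + 5 + 4 = 33 ≤ 39, user value 2 + 17 + 12 + 14 = 45.
Best is Q, P, W, and Z with total user value 48.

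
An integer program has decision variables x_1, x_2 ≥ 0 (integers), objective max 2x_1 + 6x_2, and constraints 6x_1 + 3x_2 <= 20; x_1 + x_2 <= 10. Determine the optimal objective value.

(x_1,x_2)=(0,6): 6·0+3·6=18≤20, 1·0+1·6=6≤10, objective 36.
(x_1,x_2)=(0,5): 6·0+3·5=15≤20, 1·0+1·5=5≤10, objective 30.
Maximum is 36 at (x_1,x_2)=(0,6).

36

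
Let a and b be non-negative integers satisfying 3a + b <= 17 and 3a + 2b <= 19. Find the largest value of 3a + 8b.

72

The continuous relaxation peaks at (0, 9.5) with value 76.00; rounding to a feasible lattice point costs some objective.
(a,b)=(0,9): 3·0+1·9=9≤17, 3·0+2·9=18≤19, objective 72.
(a,b)=(1,8): 3·1+1·8=11≤17, 3·1+2·8=19≤19, objective 67.
(a,b)=(0,8): 3·0+1·8=8≤17, 3·0+2·8=16≤19, objective 64.
The best lattice point is (0,9), giving 72.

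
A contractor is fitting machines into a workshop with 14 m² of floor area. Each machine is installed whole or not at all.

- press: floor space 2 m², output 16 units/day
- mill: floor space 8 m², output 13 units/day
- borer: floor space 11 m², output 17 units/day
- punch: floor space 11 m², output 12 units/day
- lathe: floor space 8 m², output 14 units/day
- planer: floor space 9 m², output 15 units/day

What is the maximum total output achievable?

Allowing fractional choices, the relaxed optimum would be about 36.7, but machines are indivisible.
press + lathe: floor space 2 + 8 = 10 ≤ 14, output 16 + 14 = 30.
press + borer: floor space 2 + 11 = 13 ≤ 14, output 16 + 17 = 33.
press + planer: floor space 2 + 9 = 11 ≤ 14, output 16 + 15 = 31.
Best is press and borer with total output 33.

33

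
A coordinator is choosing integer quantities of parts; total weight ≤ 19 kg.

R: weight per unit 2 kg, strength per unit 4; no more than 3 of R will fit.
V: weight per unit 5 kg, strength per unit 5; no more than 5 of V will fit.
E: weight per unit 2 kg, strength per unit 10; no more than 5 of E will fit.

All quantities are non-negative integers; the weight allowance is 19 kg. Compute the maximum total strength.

3×R and 5×E: weight 16 ≤ 19, strength 3·4 + 5·10 = 62.
2×R, 1×V, and 5×E: weight 19 ≤ 19, strength 2·4 + 1·5 + 5·10 = 63.
Best is 63.

63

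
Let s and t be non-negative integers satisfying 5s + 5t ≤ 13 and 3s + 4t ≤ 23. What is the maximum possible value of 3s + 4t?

8

Relaxing integrality, the LP optimum is 10.40 at (s,t) = (0, 2.6), which is not an integer point.
(s,t)=(0,2) is feasible, giving 8.
(s,t)=(1,1) is feasible, giving 7.
(s,t)=(0,1) is feasible, giving 4.
The best lattice point is (0,2), giving 8.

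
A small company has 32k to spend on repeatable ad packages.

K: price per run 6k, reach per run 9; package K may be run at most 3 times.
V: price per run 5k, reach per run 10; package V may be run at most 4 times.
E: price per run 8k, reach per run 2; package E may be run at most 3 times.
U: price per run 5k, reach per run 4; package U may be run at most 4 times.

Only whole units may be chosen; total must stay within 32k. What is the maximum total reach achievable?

58

2×K and 4×V: price 32 ≤ 32, reach 2·9 + 4·10 = 58.
1×K, 4×V, and 1×U: price 31 ≤ 32, reach 1·9 + 4·10 + 1·4 = 53.
Best is 58.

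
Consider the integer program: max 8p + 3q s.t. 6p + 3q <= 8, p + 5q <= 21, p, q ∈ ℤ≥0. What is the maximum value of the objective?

8

(p,q)=(1,0): 6·1+3·0=6≤8, 1·1+5·0=1≤21, objective 8.
(p,q)=(0,1): 6·0+3·1=3≤8, 1·0+5·1=5≤21, objective 3.
(p,q)=(0,0): 6·0+3·0=0≤8, 1·0+5·0=0≤21, objective 0.
Maximum is 8 at (p,q)=(1,0).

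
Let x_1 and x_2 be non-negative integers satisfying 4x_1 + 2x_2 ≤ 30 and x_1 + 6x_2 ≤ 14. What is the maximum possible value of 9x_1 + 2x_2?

65

Relaxing integrality, the LP optimum is 67.50 at (x_1,x_2) = (7.5, 0), which is not an integer point.
(x_1,x_2)=(7,1): 4·7+2·1=30≤30, 1·7+6·1=13≤14, objective 65.
(x_1,x_2)=(7,0): 4·7+2·0=28≤30, 1·7+6·0=7≤14, objective 63.
(x_1,x_2)=(6,1): 4·6+2·1=26≤30, 1·6+6·1=12≤14, objective 56.
The best lattice point is (7,1), giving 65.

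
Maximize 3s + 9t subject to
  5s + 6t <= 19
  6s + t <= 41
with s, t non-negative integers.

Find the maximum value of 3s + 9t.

The continuous relaxation peaks at (0, 3.17) with value 28.50; rounding to a feasible lattice point costs some objective.
(s,t)=(0,3): 5·0+6·3=18≤19, 6·0+1·3=3≤41, objective 27.
(s,t)=(1,2): 5·1+6·2=17≤19, 6·1+1·2=8≤41, objective 21.
(s,t)=(0,2): 5·0+6·2=12≤19, 6·0+1·2=2≤41, objective 18.
Maximum is 27 at (s,t)=(0,3).

27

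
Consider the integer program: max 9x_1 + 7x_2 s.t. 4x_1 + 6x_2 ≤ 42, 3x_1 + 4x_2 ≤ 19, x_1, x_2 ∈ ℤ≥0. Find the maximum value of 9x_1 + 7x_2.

54

Relaxing integrality, the LP optimum is 57.00 at (x_1,x_2) = (6.33, 0), which is not an integer point.
(x_1,x_2)=(6,0) is feasible, giving 54.
(x_1,x_2)=(5,1) is feasible, giving 52.
(x_1,x_2)=(5,0) is feasible, giving 45.
Maximum is 54 at (x_1,x_2)=(6,0).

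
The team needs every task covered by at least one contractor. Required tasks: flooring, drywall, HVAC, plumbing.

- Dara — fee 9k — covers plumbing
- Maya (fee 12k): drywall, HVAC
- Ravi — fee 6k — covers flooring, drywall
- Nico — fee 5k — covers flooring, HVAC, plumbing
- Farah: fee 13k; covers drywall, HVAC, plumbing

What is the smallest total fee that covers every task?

11

Choose Ravi and Nico: together they cover flooring, drywall, HVAC, plumbing — every task.
Total fee: 6 + 5 = 11.
No cover costs less than 11.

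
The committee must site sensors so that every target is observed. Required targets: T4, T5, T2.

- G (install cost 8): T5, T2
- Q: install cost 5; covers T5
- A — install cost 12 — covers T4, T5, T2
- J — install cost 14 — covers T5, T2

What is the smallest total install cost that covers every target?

This is an integer covering problem.
The greedy cost-per-new-target heuristic would pick G and A for 20, but a cheaper cover exists.
A alone covers T4, T5, T2 — every target.
Total install cost: 12.
No cover costs less than 12.

12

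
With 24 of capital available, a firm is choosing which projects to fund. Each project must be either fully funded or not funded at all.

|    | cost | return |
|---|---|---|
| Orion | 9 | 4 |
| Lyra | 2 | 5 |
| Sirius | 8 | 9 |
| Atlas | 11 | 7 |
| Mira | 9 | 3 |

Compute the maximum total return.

Allowing fractional choices, the relaxed optimum would be about 22.3, but projects are indivisible.
Orion + Lyra + Sirius: cost 9 + 2 + 8 = 19 ≤ 24, return 4 + 5 + 9 = 18.
Lyra + Sirius + Atlas: cost 2 + 8 + 11 = 21 ≤ 24, return 5 + 9 + 7 = 21.
Lyra + Sirius + Mira: cost 2 + 8 + 9 = 19 ≤ 24, return 5 + 9 + 3 = 17.
Best is Lyra, Sirius, and Atlas with total return 21.

21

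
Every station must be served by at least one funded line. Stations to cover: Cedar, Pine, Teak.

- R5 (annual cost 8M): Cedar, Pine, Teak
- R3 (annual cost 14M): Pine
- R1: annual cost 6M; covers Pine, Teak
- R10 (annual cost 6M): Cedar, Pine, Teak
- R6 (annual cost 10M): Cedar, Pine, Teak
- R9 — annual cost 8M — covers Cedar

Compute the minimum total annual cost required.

This is a weighted set-cover instance.
R10 alone covers Cedar, Pine, Teak — every station.
Total annual cost: 6.
No cover costs less than 6.

6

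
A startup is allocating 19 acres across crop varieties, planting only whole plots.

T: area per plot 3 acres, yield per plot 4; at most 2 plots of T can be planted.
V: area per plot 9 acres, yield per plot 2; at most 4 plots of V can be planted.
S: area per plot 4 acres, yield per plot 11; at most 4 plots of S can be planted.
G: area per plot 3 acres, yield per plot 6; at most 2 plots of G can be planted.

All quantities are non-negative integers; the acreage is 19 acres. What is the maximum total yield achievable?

50

S has the best ratio (11/4); taking only S gives at most 4×11 = 44 (stopped by the area limit).
Mixing does better — 4×S and 1×G: area 19 ≤ 19, yield 4·11 + 1·6 = 50.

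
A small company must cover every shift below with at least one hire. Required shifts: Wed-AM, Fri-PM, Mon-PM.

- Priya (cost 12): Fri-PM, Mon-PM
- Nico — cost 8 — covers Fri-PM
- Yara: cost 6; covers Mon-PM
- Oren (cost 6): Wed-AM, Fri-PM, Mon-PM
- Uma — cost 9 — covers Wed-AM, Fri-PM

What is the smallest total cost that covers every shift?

6

Oren alone covers Wed-AM, Fri-PM, Mon-PM — every shift.
Total cost: 6.
No cover costs less than 6.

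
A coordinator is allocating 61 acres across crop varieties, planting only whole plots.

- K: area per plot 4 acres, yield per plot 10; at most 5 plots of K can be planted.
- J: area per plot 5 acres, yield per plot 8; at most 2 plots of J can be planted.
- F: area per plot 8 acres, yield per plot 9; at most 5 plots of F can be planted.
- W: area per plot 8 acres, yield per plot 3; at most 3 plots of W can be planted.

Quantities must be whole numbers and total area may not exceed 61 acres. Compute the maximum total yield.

K has the best ratio (10/4); taking only K gives at most 5×10 = 50 (stopped by the supply cap of 5).
Mixing does better — 5×K and 5×F: area 60 ≤ 61, yield 5·10 + 5·9 = 95.

95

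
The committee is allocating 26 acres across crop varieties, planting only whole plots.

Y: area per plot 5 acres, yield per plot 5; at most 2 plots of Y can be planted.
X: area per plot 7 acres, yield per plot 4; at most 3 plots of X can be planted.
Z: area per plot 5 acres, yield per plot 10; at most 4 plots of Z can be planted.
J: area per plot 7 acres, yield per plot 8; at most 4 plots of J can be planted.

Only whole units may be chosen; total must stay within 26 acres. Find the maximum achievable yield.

45

This is a bounded integer knapsack.
Take 1×Y and 4×Z: area 25 ≤ 26, yield 1·5 + 4·10 = 45.
Z has the best ratio (10/5) and is taken to its limit of 4; remaining capacity is filled optimally with the others.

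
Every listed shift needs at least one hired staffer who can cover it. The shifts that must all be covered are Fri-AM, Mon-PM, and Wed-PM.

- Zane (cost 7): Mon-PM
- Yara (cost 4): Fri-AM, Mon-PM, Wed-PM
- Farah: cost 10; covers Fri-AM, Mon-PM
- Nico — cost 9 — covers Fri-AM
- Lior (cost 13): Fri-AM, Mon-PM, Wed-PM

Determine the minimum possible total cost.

4

Yara alone covers Fri-AM, Mon-PM, Wed-PM — every shift.
Total cost: 4.
No cover costs less than 4.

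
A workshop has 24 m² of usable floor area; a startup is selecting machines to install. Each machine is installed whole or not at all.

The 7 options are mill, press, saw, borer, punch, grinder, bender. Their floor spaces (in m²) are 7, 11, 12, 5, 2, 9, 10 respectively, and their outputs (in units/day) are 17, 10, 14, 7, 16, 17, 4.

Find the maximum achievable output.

Treat it as a binary knapsack problem.
Allowing fractional choices, the relaxed optimum would be about 58.2, but machines are indivisible.
mill + saw + punch: floor space 7 + 12 + 2 = 21 ≤ 24, output 17 + 14 + 16 = 47.
mill + punch + grinder: floor space 7 + 2 + 9 = 18 ≤ 24, output 17 + 16 + 17 = 50.
mill + borer + punch + grinder: floor space 7 + 5 + 2 + 9 = 23 ≤ 24, output 17 + 7 + 16 + 17 = 57.
Best is mill, borer, punch, and grinder with total output 57.

57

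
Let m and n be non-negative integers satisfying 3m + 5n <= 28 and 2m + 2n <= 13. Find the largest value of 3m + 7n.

(m,n)=(1,5) is feasible, giving 38.
(m,n)=(0,5) is feasible, giving 35.
(m,n)=(2,4) is feasible, giving 34.
The best lattice point is (1,5), giving 38.

38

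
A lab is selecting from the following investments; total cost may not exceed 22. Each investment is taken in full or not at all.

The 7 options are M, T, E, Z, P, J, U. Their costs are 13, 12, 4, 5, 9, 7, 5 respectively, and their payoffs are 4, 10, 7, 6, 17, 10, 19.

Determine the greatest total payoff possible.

46

Take P, J, and U: cost 9 + 7 + 5 = 21 ≤ 22, payoff 17 + 10 + 19 = 46.
No other feasible combination does better.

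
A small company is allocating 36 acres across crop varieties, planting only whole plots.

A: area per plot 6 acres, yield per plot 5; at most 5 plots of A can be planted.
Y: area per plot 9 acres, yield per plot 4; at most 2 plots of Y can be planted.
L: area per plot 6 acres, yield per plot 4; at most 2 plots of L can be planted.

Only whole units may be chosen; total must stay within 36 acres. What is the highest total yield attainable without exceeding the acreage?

4×A and 2×L: area 36 ≤ 36, yield 4·5 + 2·4 = 28.
5×A and 1×L: area 36 ≤ 36, yield 5·5 + 1·4 = 29.
Best is 29.

29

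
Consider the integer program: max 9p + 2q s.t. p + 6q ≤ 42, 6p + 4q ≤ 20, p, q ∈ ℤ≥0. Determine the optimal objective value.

Relaxing integrality, the LP optimum is 30.00 at (p,q) = (3.33, 0), which is not an integer point.
(p,q)=(3,0): 1·3+6·0=3≤42, 6·3+4·0=18≤20, objective 27.
(p,q)=(2,1): 1·2+6·1=8≤42, 6·2+4·1=16≤20, objective 20.
Maximum is 27 at (p,q)=(3,0).

27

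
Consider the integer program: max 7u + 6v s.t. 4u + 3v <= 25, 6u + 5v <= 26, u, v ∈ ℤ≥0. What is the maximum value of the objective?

Relaxing integrality, the LP optimum is 31.20 at (u,v) = (0, 5.2), which is not an integer point.
(u,v)=(1,4): 4·1+3·4=16≤25, 6·1+5·4=26≤26, objective 31.
(u,v)=(0,5): 4·0+3·5=15≤25, 6·0+5·5=25≤26, objective 30.
(u,v)=(1,3): 4·1+3·3=13≤25, 6·1+5·3=21≤26, objective 25.
(u,v)=(0,4): 4·0+3·4=12≤25, 6·0+5·4=20≤26, objective 24.
Maximum is 31 at (u,v)=(1,4).

31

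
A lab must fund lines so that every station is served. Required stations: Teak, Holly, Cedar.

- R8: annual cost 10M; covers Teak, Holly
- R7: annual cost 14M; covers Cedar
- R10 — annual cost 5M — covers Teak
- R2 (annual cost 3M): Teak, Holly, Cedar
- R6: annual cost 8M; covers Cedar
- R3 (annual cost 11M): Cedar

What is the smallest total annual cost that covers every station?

3

R2 alone covers Teak, Holly, Cedar — every station.
Total annual cost: 3.
No cover costs less than 3.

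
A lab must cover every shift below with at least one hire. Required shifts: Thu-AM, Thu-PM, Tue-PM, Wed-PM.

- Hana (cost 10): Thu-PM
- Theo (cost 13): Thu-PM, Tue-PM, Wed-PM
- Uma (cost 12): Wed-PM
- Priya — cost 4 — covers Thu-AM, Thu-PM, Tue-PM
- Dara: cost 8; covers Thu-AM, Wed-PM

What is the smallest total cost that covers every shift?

Choose Priya and Dara: together they cover Thu-AM, Thu-PM, Tue-PM, Wed-PM — every shift.
Total cost: 4 + 8 = 12.
No cover costs less than 12.

12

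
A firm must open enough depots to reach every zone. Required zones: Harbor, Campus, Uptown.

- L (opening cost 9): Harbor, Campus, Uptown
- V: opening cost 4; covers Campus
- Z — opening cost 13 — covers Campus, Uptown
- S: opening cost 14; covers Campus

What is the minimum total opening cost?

L alone covers Harbor, Campus, Uptown — every zone.
Total opening cost: 9.

9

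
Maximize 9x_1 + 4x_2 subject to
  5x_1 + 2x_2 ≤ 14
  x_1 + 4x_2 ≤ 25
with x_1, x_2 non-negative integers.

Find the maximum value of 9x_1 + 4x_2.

26

(x_1,x_2)=(2,2) is feasible, giving 26.
(x_1,x_2)=(0,6) is feasible, giving 24.
Maximum is 26 at (x_1,x_2)=(2,2).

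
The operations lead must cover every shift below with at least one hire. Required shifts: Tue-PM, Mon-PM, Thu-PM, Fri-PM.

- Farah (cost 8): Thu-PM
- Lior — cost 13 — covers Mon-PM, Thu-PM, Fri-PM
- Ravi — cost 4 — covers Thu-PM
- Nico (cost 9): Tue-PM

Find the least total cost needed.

The greedy cost-per-new-shift heuristic would pick Ravi, Lior, and Nico for 26, but a cheaper cover exists.
Choose Lior and Nico: together they cover Tue-PM, Mon-PM, Thu-PM, Fri-PM — every shift.
Total cost: 13 + 9 = 22.
No cover costs less than 22.

22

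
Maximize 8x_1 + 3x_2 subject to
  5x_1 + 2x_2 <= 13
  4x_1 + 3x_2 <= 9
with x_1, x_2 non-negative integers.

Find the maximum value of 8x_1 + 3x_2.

The continuous relaxation peaks at (2.25, 0) with value 18.00; rounding to a feasible lattice point costs some objective.
(x_1,x_2)=(2,0): 5·2+2·0=10≤13, 4·2+3·0=8≤9, objective 16.
(x_1,x_2)=(1,1): 5·1+2·1=7≤13, 4·1+3·1=7≤9, objective 11.
(x_1,x_2)=(1,0): 5·1+2·0=5≤13, 4·1+3·0=4≤9, objective 8.
The best lattice point is (2,0), giving 16.

16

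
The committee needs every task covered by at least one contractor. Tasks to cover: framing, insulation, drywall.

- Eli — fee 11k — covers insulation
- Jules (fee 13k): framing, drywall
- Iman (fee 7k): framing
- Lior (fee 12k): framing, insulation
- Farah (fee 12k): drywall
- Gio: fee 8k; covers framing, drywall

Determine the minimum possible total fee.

This is a weighted set-cover instance.
Choose Eli and Gio: together they cover framing, insulation, drywall — every task.
Total fee: 11 + 8 = 19.
No cover costs less than 19.

19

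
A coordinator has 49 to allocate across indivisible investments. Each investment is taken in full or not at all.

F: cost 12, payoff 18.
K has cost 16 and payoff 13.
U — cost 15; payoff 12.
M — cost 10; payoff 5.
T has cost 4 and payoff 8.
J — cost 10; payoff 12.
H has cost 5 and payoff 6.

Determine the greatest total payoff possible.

Allowing fractional choices, the relaxed optimum would be about 58.6, but investments are indivisible.
F + U + T + J + H: cost 12 + 15 + 4 + 10 + 5 = 46 ≤ 49, payoff 18 + 12 + 8 + 12 + 6 = 56.
F + K + T + J + H: cost 12 + 16 + 4 + 10 + 5 = 47 ≤ 49, payoff 18 + 13 + 8 + 12 + 6 = 57.
F + K + T + J: cost 12 + 16 + 4 + 10 = 42 ≤ 49, payoff 18 + 13 + 8 + 12 = 51.
Best is F, K, T, J, and H with total payoff 57.

57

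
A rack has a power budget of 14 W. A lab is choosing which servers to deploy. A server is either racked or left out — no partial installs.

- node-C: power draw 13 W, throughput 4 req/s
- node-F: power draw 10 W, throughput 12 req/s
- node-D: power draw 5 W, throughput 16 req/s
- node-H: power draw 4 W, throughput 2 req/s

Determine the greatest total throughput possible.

Allowing fractional choices, the relaxed optimum would be about 26.8, but servers are indivisible.
node-D + node-H: power draw 5 + 4 = 9 ≤ 14, throughput 16 + 2 = 18.
node-D: power draw 5 ≤ 14, throughput 16.
Best is node-D and node-H with total throughput 18.

18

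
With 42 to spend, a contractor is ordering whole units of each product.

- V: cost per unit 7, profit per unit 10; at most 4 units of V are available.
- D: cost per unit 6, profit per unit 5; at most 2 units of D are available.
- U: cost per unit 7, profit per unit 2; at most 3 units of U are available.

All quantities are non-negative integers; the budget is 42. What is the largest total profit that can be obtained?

50

This is a bounded integer knapsack.
V has the best ratio (10/7); taking only V gives at most 4×10 = 40 (stopped by the supply cap of 4).
Mixing does better — 4×V and 2×D: cost 40 ≤ 42, profit 4·10 + 2·5 = 50.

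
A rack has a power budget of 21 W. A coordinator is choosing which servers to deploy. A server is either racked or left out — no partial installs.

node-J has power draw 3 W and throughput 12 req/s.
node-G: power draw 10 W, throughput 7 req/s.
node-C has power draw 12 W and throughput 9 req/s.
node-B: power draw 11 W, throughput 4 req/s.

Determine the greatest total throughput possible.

Treat it as a binary knapsack problem.
node-J + node-C: power draw 3 + 12 = 15 ≤ 21, throughput 12 + 9 = 21.
node-J + node-G: power draw 3 + 10 = 13 ≤ 21, throughput 12 + 7 = 19.
Best is node-J and node-C with total throughput 21.

21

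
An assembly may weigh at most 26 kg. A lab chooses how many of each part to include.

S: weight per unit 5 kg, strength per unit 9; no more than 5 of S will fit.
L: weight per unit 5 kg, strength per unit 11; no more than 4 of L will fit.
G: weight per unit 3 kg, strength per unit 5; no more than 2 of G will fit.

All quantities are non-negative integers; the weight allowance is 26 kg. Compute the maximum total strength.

L has the best ratio (11/5); taking only L gives at most 4×11 = 44 (stopped by the supply cap of 4).
Mixing does better — 4×L and 2×G: weight 26 ≤ 26, strength 4·11 + 2·5 = 54.

54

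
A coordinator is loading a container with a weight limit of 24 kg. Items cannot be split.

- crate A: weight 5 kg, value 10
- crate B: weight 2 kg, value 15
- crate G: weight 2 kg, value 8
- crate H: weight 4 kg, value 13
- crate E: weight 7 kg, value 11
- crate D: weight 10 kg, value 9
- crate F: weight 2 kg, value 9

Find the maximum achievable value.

Allowing fractional choices, the relaxed optimum would be about 67.8, but items are indivisible.
crate A + crate B + crate G + crate H + crate E + crate F: weight 5 + 2 + 2 + 4 + 7 + 2 = 22 ≤ 24, value 10 + 15 + 8 + 13 + 11 + 9 = 66.
crate A + crate B + crate H + crate E + crate F: weight 5 + 2 + 4 + 7 + 2 = 20 ≤ 24, value 10 + 15 + 13 + 11 + 9 = 58.
Best is crate A, crate B, crate G, crate H, crate E, and crate F with total value 66.

66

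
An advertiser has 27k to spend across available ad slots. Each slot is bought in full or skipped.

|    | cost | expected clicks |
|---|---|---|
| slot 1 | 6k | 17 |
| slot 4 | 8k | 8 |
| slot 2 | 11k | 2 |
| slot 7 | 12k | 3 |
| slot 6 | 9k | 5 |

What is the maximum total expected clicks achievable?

30

slot 1 + slot 4 + slot 6: cost 6 + 8 + 9 = 23 ≤ 27, expected clicks 17 + 8 + 5 = 30.
slot 1 + slot 4 + slot 7: cost 6 + 8 + 12 = 26 ≤ 27, expected clicks 17 + 8 + 3 = 28.
Best is slot 1, slot 4, and slot 6 with total expected clicks 30.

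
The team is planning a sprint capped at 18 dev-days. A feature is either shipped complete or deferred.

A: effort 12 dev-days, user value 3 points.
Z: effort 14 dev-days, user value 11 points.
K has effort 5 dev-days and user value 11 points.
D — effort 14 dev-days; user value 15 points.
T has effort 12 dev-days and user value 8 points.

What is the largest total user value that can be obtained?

Take K and T: effort 5 + 12 = 17 ≤ 18, user value 11 + 8 = 19.
No other feasible combination does better.

19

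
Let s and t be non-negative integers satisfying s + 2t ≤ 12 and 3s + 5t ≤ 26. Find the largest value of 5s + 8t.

43

Relaxing integrality, the LP optimum is 43.33 at (s,t) = (8.67, 0), which is not an integer point.
(s,t)=(7,1): 1·7+2·1=9≤12, 3·7+5·1=26≤26, objective 43.
(s,t)=(8,0): 1·8+2·0=8≤12, 3·8+5·0=24≤26, objective 40.
(s,t)=(6,1): 1·6+2·1=8≤12, 3·6+5·1=23≤26, objective 38.
No feasible integer point exceeds 43.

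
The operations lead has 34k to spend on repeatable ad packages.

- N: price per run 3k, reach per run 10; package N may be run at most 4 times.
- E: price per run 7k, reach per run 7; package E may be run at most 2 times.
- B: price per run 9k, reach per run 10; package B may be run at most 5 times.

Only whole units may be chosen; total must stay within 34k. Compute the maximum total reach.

3×N, 1×E, and 2×B: price 34 ≤ 34, reach 3·10 + 1·7 + 2·10 = 57.
4×N and 2×B: price 30 ≤ 34, reach 4·10 + 2·10 = 60.
Best is 60.

60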